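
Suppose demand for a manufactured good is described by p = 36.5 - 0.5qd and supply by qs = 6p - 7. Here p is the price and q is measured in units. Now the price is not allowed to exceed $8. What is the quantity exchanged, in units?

41

Rearranging demand gives qd = 73 - 2p. Setting quantity demanded equal to quantity supplied, 73 - 2p = 6p - 7, gives p* = 10 and q* = 53.
Because the ceiling (8) lies below the market-clearing price, it is binding.
At p = 8: qd = 73 - 2·8 = 57 and qs = 6·8 - 7 = 41.
The quantity actually transacted is the short side, supply: 41.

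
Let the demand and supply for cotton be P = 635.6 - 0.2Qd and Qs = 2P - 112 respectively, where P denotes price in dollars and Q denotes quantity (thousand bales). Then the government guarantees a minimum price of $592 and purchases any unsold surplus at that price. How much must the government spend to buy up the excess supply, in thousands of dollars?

505568

Rearranging demand gives Qd = 3178 - 5P. Setting quantity demanded equal to quantity supplied, 3178 - 5P = 2P - 112, gives P* = 470 and Q* = 828.
Since 592 > 470, the floor is binding.
At P = 592: Qd = 3178 - 5·592 = 218 and Qs = 2·592 - 112 = 1072.
Surplus = Qs - Qd = 854.
Government expenditure = surplus × support price = 854 × 592 = 505568.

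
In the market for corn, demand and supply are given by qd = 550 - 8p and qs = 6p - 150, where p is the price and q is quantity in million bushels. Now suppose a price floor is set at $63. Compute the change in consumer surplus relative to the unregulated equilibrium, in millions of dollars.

-1274

Setting quantity demanded equal to quantity supplied, 550 - 8p = 6p - 150, gives p* = 50 and q* = 150.
Since 63 > 50, the floor is binding.
At p = 63: qd = 550 - 8·63 = 46 and qs = 6·63 - 150 = 228.
Consumer surplus without the control is ½ · (68.75 - 50) · 150 = 1406.25.
With the floor, consumers buy 46 units at 63, so CS = ½ · (68.75 - 63) · 46 = 132.25.
Change in consumer surplus = 132.25 - 1406.25 = -1274.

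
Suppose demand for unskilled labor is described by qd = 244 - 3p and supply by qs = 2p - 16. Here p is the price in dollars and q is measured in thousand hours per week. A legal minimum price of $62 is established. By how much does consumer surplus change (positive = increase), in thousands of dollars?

Equilibrium: 244 - 3p = 2p - 16, so 260 = 5p and p* = 52, q* = 88.
The floor of 62 is above the equilibrium price 52, so it binds.
At p = 62: qd = 244 - 3·62 = 58 and qs = 2·62 - 16 = 108.
Consumer surplus without the control is ½ · (244/3 - 52) · 88 = 3872/3.
With the floor, consumers buy 58 units at 62, so CS = ½ · (244/3 - 62) · 58 = 1682/3.
Change in consumer surplus = 1682/3 - 3872/3 = -730.

-730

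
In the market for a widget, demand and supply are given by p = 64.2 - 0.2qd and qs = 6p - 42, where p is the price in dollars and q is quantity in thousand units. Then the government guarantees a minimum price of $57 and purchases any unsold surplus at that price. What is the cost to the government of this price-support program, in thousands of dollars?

Rearranging demand gives qd = 321 - 5p. In a free market, 321 - 5p = 6p - 42 gives the equilibrium p* = 33, q* = 156.
Because the floor (57) lies above the market-clearing price, it is binding.
At p = 57: qd = 321 - 5·57 = 36 and qs = 6·57 - 42 = 300.
Surplus = qs - qd = 264.
Government expenditure = surplus × support price = 264 × 57 = 15048.

15048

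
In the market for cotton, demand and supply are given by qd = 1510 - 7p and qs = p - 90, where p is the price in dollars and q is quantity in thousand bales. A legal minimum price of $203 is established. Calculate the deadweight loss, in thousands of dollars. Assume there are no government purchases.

252

Setting quantity demanded equal to quantity supplied, 1510 - 7p = p - 90, gives p* = 200 and q* = 110.
Because the floor (203) lies above the market-clearing price, it is binding.
At p = 203: qd = 1510 - 7·203 = 89 and qs = 203 - 90 = 113.
Quantity traded falls to 89. At q = 89 the demand price is (1510 - 89)/7 = 203 and the supply price is 90 + 89 = 179.
Deadweight loss = ½ · (203 - 179) · (110 - 89) = ½ · 24 · 21 = 252.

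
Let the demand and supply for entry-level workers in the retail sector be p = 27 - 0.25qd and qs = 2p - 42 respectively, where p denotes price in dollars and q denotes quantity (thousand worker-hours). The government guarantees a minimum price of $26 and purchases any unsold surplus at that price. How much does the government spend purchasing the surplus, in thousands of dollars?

Rearranging demand gives qd = 108 - 4p. Setting quantity demanded equal to quantity supplied, 108 - 4p = 2p - 42, gives p* = 25 and q* = 8.
The floor of 26 is above the equilibrium price 25, so it binds.
At p = 26: qd = 108 - 4·26 = 4 and qs = 2·26 - 42 = 10.
Surplus = qs - qd = 6.
Government expenditure = surplus × support price = 6 × 26 = 156.

156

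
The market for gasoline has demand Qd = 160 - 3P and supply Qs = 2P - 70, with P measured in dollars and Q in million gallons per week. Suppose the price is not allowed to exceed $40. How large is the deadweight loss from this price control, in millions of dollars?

60

Without the control the market clears where 160 - 3P = 2P - 70, i.e. P* = 46 and Q* = 22.
The ceiling of 40 is below the equilibrium price 46, so it binds.
At P = 40: Qd = 160 - 3·40 = 40 and Qs = 2·40 - 70 = 10.
Quantity traded falls to 10. At Q = 10 the demand price is (160 - 10)/3 = 50 and the supply price is (70 + 10)/2 = 40.
Deadweight loss = ½ · (50 - 40) · (22 - 10) = ½ · 10 · 12 = 60.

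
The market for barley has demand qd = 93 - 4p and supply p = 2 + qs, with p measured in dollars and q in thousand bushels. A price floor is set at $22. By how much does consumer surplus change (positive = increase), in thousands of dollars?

-33

Rearranging supply gives qs = p - 2. Setting quantity demanded equal to quantity supplied, 93 - 4p = p - 2, gives p* = 19 and q* = 17.
Because the floor (22) lies above the market-clearing price, it is binding.
At p = 22: qd = 93 - 4·22 = 5 and qs = 22 - 2 = 20.
Consumer surplus without the control is ½ · (23.25 - 19) · 17 = 36.125.
With the floor, consumers buy 5 units at 22, so CS = ½ · (23.25 - 22) · 5 = 3.125.
Change in consumer surplus = 3.125 - 36.125 = -33.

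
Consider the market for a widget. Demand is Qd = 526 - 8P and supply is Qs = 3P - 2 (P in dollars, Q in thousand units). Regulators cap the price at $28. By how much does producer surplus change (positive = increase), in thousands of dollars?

-2240

Equilibrium: 526 - 8P = 3P - 2, so 528 = 11P and P* = 48, Q* = 142.
Since 28 < 48, the ceiling is binding.
At P = 28: Qd = 526 - 8·28 = 302 and Qs = 3·28 - 2 = 82.
Producer surplus without the control is ½ · (48 - 2/3) · 142 = 10082/3.
With the ceiling, producers sell 82 units at 28, so PS = ½ · (28 - 2/3) · 82 = 3362/3.
Change in producer surplus = 3362/3 - 10082/3 = -2240.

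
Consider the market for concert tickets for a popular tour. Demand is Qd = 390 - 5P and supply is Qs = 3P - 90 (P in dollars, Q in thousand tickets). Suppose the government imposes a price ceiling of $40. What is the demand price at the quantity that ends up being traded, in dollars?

72

Without the control the market clears where 390 - 5P = 3P - 90, i.e. P* = 60 and Q* = 90.
Since 40 < 60, the ceiling is binding.
At P = 40: Qd = 390 - 5·40 = 190 and Qs = 3·40 - 90 = 30.
Only 30 units reach the market. On the demand curve, the marginal buyer's willingness to pay at Q = 30 is (390 - 30)/5 = 72.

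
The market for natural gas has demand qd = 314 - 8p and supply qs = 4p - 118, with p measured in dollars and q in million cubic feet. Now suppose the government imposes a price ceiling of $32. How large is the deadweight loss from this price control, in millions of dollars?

Without the control the market clears where 314 - 8p = 4p - 118, i.e. p* = 36 and q* = 26.
Because the ceiling (32) lies below the market-clearing price, it is binding.
At p = 32: qd = 314 - 8·32 = 58 and qs = 4·32 - 118 = 10.
Quantity traded falls to 10. At q = 10 the demand price is (314 - 10)/8 = 38 and the supply price is (118 + 10)/4 = 32.
Deadweight loss = ½ · (38 - 32) · (26 - 10) = ½ · 6 · 16 = 48.

48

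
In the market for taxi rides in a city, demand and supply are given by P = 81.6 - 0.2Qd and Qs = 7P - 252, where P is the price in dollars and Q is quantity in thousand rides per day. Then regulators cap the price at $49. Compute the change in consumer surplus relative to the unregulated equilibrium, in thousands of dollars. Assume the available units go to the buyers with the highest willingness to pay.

369.6

Rearranging demand gives Qd = 408 - 5P. Equilibrium: 408 - 5P = 7P - 252, so 660 = 12P and P* = 55, Q* = 133.
Because the ceiling (49) lies below the market-clearing price, it is binding.
At P = 49: Qd = 408 - 5·49 = 163 and Qs = 7·49 - 252 = 91.
Consumer surplus without the control is ½ · (81.6 - 55) · 133 = 1768.9.
With the ceiling, 91 units are sold at 49 (assume they go to the highest-value buyers). The demand price at Q = 91 is 63.4, so CS = ½ · [(81.6 - 49) + (63.4 - 49)] · 91 = 2138.5.
Change in consumer surplus = 2138.5 - 1768.9 = 369.6.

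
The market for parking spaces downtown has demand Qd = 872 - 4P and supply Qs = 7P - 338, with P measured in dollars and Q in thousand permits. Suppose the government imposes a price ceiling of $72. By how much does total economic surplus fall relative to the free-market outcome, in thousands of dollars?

Setting quantity demanded equal to quantity supplied, 872 - 4P = 7P - 338, gives P* = 110 and Q* = 432.
Because the ceiling (72) lies below the market-clearing price, it is binding.
At P = 72: Qd = 872 - 4·72 = 584 and Qs = 7·72 - 338 = 166.
Quantity traded falls to 166. At Q = 166 the demand price is (872 - 166)/4 = 176.5 and the supply price is (338 + 166)/7 = 72.
Deadweight loss = ½ · (176.5 - 72) · (432 - 166) = ½ · 104.5 · 266 = 13898.5.

13898.5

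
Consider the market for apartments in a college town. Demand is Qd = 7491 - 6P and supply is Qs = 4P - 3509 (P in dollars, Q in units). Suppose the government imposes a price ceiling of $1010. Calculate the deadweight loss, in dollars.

In a free market, 7491 - 6P = 4P - 3509 gives the equilibrium P* = 1100, Q* = 891.
Since 1010 < 1100, the ceiling is binding.
At P = 1010: Qd = 7491 - 6·1010 = 1431 and Qs = 4·1010 - 3509 = 531.
Quantity traded falls to 531. At Q = 531 the demand price is (7491 - 531)/6 = 1160 and the supply price is (3509 + 531)/4 = 1010.
Deadweight loss = ½ · (1160 - 1010) · (891 - 531) = ½ · 150 · 360 = 27000.

27000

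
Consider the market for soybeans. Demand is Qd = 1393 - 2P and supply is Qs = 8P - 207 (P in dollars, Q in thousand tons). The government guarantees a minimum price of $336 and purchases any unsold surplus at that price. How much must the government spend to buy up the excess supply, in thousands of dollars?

Equilibrium: 1393 - 2P = 8P - 207, so 1600 = 10P and P* = 160, Q* = 1073.
Because the floor (336) lies above the market-clearing price, it is binding.
At P = 336: Qd = 1393 - 2·336 = 721 and Qs = 8·336 - 207 = 2481.
Surplus = Qs - Qd = 1760.
Government expenditure = surplus × support price = 1760 × 336 = 591360.

591360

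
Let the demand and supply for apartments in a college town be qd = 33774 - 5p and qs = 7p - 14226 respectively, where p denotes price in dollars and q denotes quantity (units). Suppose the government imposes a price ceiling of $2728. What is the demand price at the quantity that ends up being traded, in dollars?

5780.8

Equilibrium: 33774 - 5p = 7p - 14226, so 48000 = 12p and p* = 4000, q* = 13774.
The ceiling of 2728 is below the equilibrium price 4000, so it binds.
At p = 2728: qd = 33774 - 5·2728 = 20134 and qs = 7·2728 - 14226 = 4870.
Only 4870 units reach the market. On the demand curve, the marginal buyer's willingness to pay at q = 4870 is (33774 - 4870)/5 = 5780.8.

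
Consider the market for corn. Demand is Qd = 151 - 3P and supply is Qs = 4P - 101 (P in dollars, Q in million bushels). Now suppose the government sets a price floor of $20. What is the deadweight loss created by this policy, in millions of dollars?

Equilibrium: 151 - 3P = 4P - 101, so 252 = 7P and P* = 36, Q* = 43.
Since 20 is below P* = 36, the floor does not bind and the free-market outcome prevails.
Since the control does not bind, no trades are prevented and deadweight loss is zero.

0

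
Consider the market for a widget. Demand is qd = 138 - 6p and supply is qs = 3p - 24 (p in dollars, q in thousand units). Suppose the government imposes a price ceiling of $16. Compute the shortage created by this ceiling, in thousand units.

Equilibrium: 138 - 6p = 3p - 24, so 162 = 9p and p* = 18, q* = 30.
Because the ceiling (16) lies below the market-clearing price, it is binding.
At p = 16: qd = 138 - 6·16 = 42 and qs = 3·16 - 24 = 24.
Shortage = qd - qs = 42 - 24 = 18.

18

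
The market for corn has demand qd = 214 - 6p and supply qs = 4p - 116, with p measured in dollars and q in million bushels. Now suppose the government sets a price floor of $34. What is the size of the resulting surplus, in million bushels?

10

Setting quantity demanded equal to quantity supplied, 214 - 6p = 4p - 116, gives p* = 33 and q* = 16.
Since 34 > 33, the floor is binding.
At p = 34: qd = 214 - 6·34 = 10 and qs = 4·34 - 116 = 20.
Surplus = qs - qd = 20 - 10 = 10.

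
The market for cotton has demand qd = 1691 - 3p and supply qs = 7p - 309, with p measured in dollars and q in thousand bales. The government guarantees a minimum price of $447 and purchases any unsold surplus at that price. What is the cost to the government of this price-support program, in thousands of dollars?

1104090

Equilibrium: 1691 - 3p = 7p - 309, so 2000 = 10p and p* = 200, q* = 1091.
Because the floor (447) lies above the market-clearing price, it is binding.
At p = 447: qd = 1691 - 3·447 = 350 and qs = 7·447 - 309 = 2820.
Surplus = qs - qd = 2470.
Government expenditure = surplus × support price = 2470 × 447 = 1104090.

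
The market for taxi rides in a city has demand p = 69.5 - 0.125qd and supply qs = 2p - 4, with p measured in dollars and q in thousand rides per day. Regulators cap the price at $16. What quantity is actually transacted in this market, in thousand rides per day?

Rearranging demand gives qd = 556 - 8p. Equilibrium: 556 - 8p = 2p - 4, so 560 = 10p and p* = 56, q* = 108.
Because the ceiling (16) lies below the market-clearing price, it is binding.
At p = 16: qd = 556 - 8·16 = 428 and qs = 2·16 - 4 = 28.
The quantity actually transacted is the short side, supply: 28.

28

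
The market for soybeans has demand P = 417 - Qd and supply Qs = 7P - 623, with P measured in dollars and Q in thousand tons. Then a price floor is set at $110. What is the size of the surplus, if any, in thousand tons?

Rearranging demand gives Qd = 417 - P. Without the control the market clears where 417 - P = 7P - 623, i.e. P* = 130 and Q* = 287.
The floor of 110 is below the equilibrium price 130, so it is not binding; the market clears at P* = 130, Q* = 287.
Since the control does not bind, there is no surplus.

0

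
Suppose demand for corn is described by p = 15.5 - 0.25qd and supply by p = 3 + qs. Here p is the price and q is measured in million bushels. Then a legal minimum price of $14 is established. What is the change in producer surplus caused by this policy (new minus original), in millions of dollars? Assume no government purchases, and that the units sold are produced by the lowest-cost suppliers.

-2

Rearranging demand gives qd = 62 - 4p; rearranging supply gives qs = p - 3. Setting quantity demanded equal to quantity supplied, 62 - 4p = p - 3, gives p* = 13 and q* = 10.
Because the floor (14) lies above the market-clearing price, it is binding.
At p = 14: qd = 62 - 4·14 = 6 and qs = 14 - 3 = 11.
Producer surplus without the control is ½ · (13 - 3) · 10 = 50.
With the floor, 6 units are sold at 14. The supply price at q = 6 is 9, so PS = ½ · [(14 - 3) + (14 - 9)] · 6 = 48.
Change in producer surplus = 48 - 50 = -2.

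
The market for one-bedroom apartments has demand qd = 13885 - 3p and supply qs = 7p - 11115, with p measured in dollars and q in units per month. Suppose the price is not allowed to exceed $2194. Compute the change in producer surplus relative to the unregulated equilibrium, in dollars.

-1626084

Without the control the market clears where 13885 - 3p = 7p - 11115, i.e. p* = 2500 and q* = 6385.
Because the ceiling (2194) lies below the market-clearing price, it is binding.
At p = 2194: qd = 13885 - 3·2194 = 7303 and qs = 7·2194 - 11115 = 4243.
Producer surplus without the control is ½ · (2500 - 11115/7) · 6385 = 40768225/14.
With the ceiling, producers sell 4243 units at 2194, so PS = ½ · (2194 - 11115/7) · 4243 = 18003049/14.
Change in producer surplus = 18003049/14 - 40768225/14 = -1626084.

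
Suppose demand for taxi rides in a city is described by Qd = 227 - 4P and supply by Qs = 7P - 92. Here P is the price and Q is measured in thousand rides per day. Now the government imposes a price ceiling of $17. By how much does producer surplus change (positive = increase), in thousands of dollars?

In a free market, 227 - 4P = 7P - 92 gives the equilibrium P* = 29, Q* = 111.
The ceiling of 17 is below the equilibrium price 29, so it binds.
At P = 17: Qd = 227 - 4·17 = 159 and Qs = 7·17 - 92 = 27.
Producer surplus without the control is ½ · (29 - 92/7) · 111 = 12321/14.
With the ceiling, producers sell 27 units at 17, so PS = ½ · (17 - 92/7) · 27 = 729/14.
Change in producer surplus = 729/14 - 12321/14 = -828.

-828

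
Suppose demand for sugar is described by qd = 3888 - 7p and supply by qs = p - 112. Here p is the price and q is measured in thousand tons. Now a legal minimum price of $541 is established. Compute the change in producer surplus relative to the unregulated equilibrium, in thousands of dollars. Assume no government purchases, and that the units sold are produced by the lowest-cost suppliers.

In a free market, 3888 - 7p = p - 112 gives the equilibrium p* = 500, q* = 388.
Since 541 > 500, the floor is binding.
At p = 541: qd = 3888 - 7·541 = 101 and qs = 541 - 112 = 429.
Producer surplus without the control is ½ · (500 - 112) · 388 = 75272.
With the floor, 101 units are sold at 541. The supply price at q = 101 is 213, so PS = ½ · [(541 - 112) + (541 - 213)] · 101 = 38228.5.
Change in producer surplus = 38228.5 - 75272 = -37043.5.

-37043.5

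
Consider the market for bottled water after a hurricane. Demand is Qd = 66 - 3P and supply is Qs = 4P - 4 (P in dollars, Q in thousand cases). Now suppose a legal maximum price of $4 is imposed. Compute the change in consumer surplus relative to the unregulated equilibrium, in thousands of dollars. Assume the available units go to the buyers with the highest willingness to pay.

-24

In a free market, 66 - 3P = 4P - 4 gives the equilibrium P* = 10, Q* = 36.
The ceiling of 4 is below the equilibrium price 10, so it binds.
At P = 4: Qd = 66 - 3·4 = 54 and Qs = 4·4 - 4 = 12.
Consumer surplus without the control is ½ · (22 - 10) · 36 = 216.
With the ceiling, 12 units are sold at 4 (assume they go to the highest-value buyers). The demand price at Q = 12 is 18, so CS = ½ · [(22 - 4) + (18 - 4)] · 12 = 192.
Change in consumer surplus = 192 - 216 = -24.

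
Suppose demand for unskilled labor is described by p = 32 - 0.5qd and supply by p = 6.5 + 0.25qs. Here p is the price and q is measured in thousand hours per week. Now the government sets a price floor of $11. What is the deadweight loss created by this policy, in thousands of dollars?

0

Rearranging demand gives qd = 64 - 2p; rearranging supply gives qs = 4p - 26. Equilibrium: 64 - 2p = 4p - 26, so 90 = 6p and p* = 15, q* = 34.
Since 11 is below p* = 15, the floor does not bind and the free-market outcome prevails.
Since the control does not bind, no trades are prevented and deadweight loss is zero.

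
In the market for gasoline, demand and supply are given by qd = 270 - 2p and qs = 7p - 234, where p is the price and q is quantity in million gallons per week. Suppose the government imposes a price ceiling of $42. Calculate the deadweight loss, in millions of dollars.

In a free market, 270 - 2p = 7p - 234 gives the equilibrium p* = 56, q* = 158.
Since 42 < 56, the ceiling is binding.
At p = 42: qd = 270 - 2·42 = 186 and qs = 7·42 - 234 = 60.
Quantity traded falls to 60. At q = 60 the demand price is (270 - 60)/2 = 105 and the supply price is (234 + 60)/7 = 42.
Deadweight loss = ½ · (105 - 42) · (158 - 60) = ½ · 63 · 98 = 3087.

3087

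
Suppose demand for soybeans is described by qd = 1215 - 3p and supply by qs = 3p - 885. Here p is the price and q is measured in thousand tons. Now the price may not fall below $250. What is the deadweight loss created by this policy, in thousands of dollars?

0

Setting quantity demanded equal to quantity supplied, 1215 - 3p = 3p - 885, gives p* = 350 and q* = 165.
Since 250 is below p* = 350, the floor does not bind and the free-market outcome prevails.
Since the control does not bind, no trades are prevented and deadweight loss is zero.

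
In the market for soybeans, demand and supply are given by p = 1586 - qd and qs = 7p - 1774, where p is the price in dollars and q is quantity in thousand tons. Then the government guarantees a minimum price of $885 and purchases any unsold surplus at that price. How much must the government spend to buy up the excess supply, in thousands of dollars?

3292200

Rearranging demand gives qd = 1586 - p. Setting quantity demanded equal to quantity supplied, 1586 - p = 7p - 1774, gives p* = 420 and q* = 1166.
Since 885 > 420, the floor is binding.
At p = 885: qd = 1586 - 885 = 701 and qs = 7·885 - 1774 = 4421.
Surplus = qs - qd = 3720.
Government expenditure = surplus × support price = 3720 × 885 = 3292200.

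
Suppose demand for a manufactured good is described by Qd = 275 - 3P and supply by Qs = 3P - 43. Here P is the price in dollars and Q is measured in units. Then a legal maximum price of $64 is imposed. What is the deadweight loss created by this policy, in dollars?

Without the control the market clears where 275 - 3P = 3P - 43, i.e. P* = 53 and Q* = 116.
The ceiling of 64 is above the equilibrium price 53, so it is not binding; the market clears at P* = 53, Q* = 116.
Since the control does not bind, no trades are prevented and deadweight loss is zero.

0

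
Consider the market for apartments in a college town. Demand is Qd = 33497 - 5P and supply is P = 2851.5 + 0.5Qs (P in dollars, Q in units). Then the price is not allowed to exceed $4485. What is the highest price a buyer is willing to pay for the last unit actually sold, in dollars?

6046

Rearranging supply gives Qs = 2P - 5703. In a free market, 33497 - 5P = 2P - 5703 gives the equilibrium P* = 5600, Q* = 5497.
Because the ceiling (4485) lies below the market-clearing price, it is binding.
At P = 4485: Qd = 33497 - 5·4485 = 11072 and Qs = 2·4485 - 5703 = 3267.
Only 3267 units reach the market. On the demand curve, the marginal buyer's willingness to pay at Q = 3267 is (33497 - 3267)/5 = 6046.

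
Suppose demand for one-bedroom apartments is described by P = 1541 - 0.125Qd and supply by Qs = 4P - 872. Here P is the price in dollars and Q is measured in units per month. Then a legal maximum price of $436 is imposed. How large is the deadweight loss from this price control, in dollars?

Rearranging demand gives Qd = 12328 - 8P. In a free market, 12328 - 8P = 4P - 872 gives the equilibrium P* = 1100, Q* = 3528.
Because the ceiling (436) lies below the market-clearing price, it is binding.
At P = 436: Qd = 12328 - 8·436 = 8840 and Qs = 4·436 - 872 = 872.
Quantity traded falls to 872. At Q = 872 the demand price is (12328 - 872)/8 = 1432 and the supply price is (872 + 872)/4 = 436.
Deadweight loss = ½ · (1432 - 436) · (3528 - 872) = ½ · 996 · 2656 = 1322688.

1322688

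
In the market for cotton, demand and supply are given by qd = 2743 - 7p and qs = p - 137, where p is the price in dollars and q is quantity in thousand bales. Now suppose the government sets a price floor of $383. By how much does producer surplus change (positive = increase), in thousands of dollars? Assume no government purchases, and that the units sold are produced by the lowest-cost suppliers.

Without the control the market clears where 2743 - 7p = p - 137, i.e. p* = 360 and q* = 223.
Since 383 > 360, the floor is binding.
At p = 383: qd = 2743 - 7·383 = 62 and qs = 383 - 137 = 246.
Producer surplus without the control is ½ · (360 - 137) · 223 = 24864.5.
With the floor, 62 units are sold at 383. The supply price at q = 62 is 199, so PS = ½ · [(383 - 137) + (383 - 199)] · 62 = 13330.
Change in producer surplus = 13330 - 24864.5 = -11534.5.

-11534.5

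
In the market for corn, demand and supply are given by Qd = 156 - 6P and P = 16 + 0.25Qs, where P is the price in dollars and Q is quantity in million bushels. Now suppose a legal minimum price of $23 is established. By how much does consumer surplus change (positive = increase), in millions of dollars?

Rearranging supply gives Qs = 4P - 64. In a free market, 156 - 6P = 4P - 64 gives the equilibrium P* = 22, Q* = 24.
The floor of 23 is above the equilibrium price 22, so it binds.
At P = 23: Qd = 156 - 6·23 = 18 and Qs = 4·23 - 64 = 28.
Consumer surplus without the control is ½ · (26 - 22) · 24 = 48.
With the floor, consumers buy 18 units at 23, so CS = ½ · (26 - 23) · 18 = 27.
Change in consumer surplus = 27 - 48 = -21.

-21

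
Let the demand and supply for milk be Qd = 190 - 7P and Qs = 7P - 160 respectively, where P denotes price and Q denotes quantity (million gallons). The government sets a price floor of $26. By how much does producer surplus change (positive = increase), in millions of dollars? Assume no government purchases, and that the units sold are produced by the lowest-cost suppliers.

4.5

Equilibrium: 190 - 7P = 7P - 160, so 350 = 14P and P* = 25, Q* = 15.
Since 26 > 25, the floor is binding.
At P = 26: Qd = 190 - 7·26 = 8 and Qs = 7·26 - 160 = 22.
Producer surplus without the control is ½ · (25 - 160/7) · 15 = 225/14.
With the floor, 8 units are sold at 26. The supply price at Q = 8 is 24, so PS = ½ · [(26 - 160/7) + (26 - 24)] · 8 = 144/7.
Change in producer surplus = 144/7 - 225/14 = 4.5.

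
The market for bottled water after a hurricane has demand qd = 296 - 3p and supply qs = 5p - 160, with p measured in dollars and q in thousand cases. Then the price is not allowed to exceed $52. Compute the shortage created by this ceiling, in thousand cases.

Without the control the market clears where 296 - 3p = 5p - 160, i.e. p* = 57 and q* = 125.
Because the ceiling (52) lies below the market-clearing price, it is binding.
At p = 52: qd = 296 - 3·52 = 140 and qs = 5·52 - 160 = 100.
Shortage = qd - qs = 140 - 100 = 40.

40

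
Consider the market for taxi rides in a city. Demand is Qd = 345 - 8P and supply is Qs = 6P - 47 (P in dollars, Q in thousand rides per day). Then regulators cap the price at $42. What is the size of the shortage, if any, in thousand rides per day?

Equilibrium: 345 - 8P = 6P - 47, so 392 = 14P and P* = 28, Q* = 121.
Since 42 is above P* = 28, the ceiling does not bind and the free-market outcome prevails.
Since the control does not bind, there is no shortage.

0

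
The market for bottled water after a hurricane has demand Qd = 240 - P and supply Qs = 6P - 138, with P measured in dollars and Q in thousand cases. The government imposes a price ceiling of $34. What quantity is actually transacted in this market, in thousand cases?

Setting quantity demanded equal to quantity supplied, 240 - P = 6P - 138, gives P* = 54 and Q* = 186.
Because the ceiling (34) lies below the market-clearing price, it is binding.
At P = 34: Qd = 240 - 34 = 206 and Qs = 6·34 - 138 = 66.
The quantity actually transacted is the short side, supply: 66.

66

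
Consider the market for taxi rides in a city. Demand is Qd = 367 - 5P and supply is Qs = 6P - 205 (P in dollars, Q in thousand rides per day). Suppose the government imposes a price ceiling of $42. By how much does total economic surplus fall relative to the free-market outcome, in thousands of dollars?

660

In a free market, 367 - 5P = 6P - 205 gives the equilibrium P* = 52, Q* = 107.
Because the ceiling (42) lies below the market-clearing price, it is binding.
At P = 42: Qd = 367 - 5·42 = 157 and Qs = 6·42 - 205 = 47.
Quantity traded falls to 47. At Q = 47 the demand price is (367 - 47)/5 = 64 and the supply price is (205 + 47)/6 = 42.
Deadweight loss = ½ · (64 - 42) · (107 - 47) = ½ · 22 · 60 = 660.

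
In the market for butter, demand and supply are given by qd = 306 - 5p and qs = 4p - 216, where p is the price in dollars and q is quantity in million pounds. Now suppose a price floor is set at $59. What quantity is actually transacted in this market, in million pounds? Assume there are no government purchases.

11

Setting quantity demanded equal to quantity supplied, 306 - 5p = 4p - 216, gives p* = 58 and q* = 16.
The floor of 59 is above the equilibrium price 58, so it binds.
At p = 59: qd = 306 - 5·59 = 11 and qs = 4·59 - 216 = 20.
The quantity actually transacted is the short side, demand: 11.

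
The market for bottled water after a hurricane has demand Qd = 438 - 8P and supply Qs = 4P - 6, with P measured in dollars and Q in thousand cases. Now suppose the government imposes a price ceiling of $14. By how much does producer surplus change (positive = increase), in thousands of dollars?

Without the control the market clears where 438 - 8P = 4P - 6, i.e. P* = 37 and Q* = 142.
Since 14 < 37, the ceiling is binding.
At P = 14: Qd = 438 - 8·14 = 326 and Qs = 4·14 - 6 = 50.
Producer surplus without the control is ½ · (37 - 1.5) · 142 = 2520.5.
With the ceiling, producers sell 50 units at 14, so PS = ½ · (14 - 1.5) · 50 = 312.5.
Change in producer surplus = 312.5 - 2520.5 = -2208.

-2208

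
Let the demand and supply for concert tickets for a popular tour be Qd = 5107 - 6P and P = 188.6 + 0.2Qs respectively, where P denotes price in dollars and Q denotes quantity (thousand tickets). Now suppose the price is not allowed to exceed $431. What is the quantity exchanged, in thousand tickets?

Rearranging supply gives Qs = 5P - 943. Without the control the market clears where 5107 - 6P = 5P - 943, i.e. P* = 550 and Q* = 1807.
Since 431 < 550, the ceiling is binding.
At P = 431: Qd = 5107 - 6·431 = 2521 and Qs = 5·431 - 943 = 1212.
The quantity actually transacted is the short side, supply: 1212.

1212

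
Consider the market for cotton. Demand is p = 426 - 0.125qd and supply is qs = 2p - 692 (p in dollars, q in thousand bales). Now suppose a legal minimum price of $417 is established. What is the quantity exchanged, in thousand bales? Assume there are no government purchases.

Rearranging demand gives qd = 3408 - 8p. Equilibrium: 3408 - 8p = 2p - 692, so 4100 = 10p and p* = 410, q* = 128.
The floor of 417 is above the equilibrium price 410, so it binds.
At p = 417: qd = 3408 - 8·417 = 72 and qs = 2·417 - 692 = 142.
The quantity actually transacted is the short side, demand: 72.

72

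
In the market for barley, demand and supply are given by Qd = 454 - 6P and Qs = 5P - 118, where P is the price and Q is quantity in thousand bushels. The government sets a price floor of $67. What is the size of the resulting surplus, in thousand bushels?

In a free market, 454 - 6P = 5P - 118 gives the equilibrium P* = 52, Q* = 142.
The floor of 67 is above the equilibrium price 52, so it binds.
At P = 67: Qd = 454 - 6·67 = 52 and Qs = 5·67 - 118 = 217.
Surplus = Qs - Qd = 217 - 52 = 165.

165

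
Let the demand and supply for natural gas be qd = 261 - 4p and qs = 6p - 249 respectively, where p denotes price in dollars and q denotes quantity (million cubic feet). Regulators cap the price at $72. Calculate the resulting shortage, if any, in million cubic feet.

Setting quantity demanded equal to quantity supplied, 261 - 4p = 6p - 249, gives p* = 51 and q* = 57.
Since 72 is above p* = 51, the ceiling does not bind and the free-market outcome prevails.
Since the control does not bind, there is no shortage.

0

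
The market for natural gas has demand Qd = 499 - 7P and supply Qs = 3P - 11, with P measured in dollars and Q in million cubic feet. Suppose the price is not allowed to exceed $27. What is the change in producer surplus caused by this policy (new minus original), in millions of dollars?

-2544

Without the control the market clears where 499 - 7P = 3P - 11, i.e. P* = 51 and Q* = 142.
Since 27 < 51, the ceiling is binding.
At P = 27: Qd = 499 - 7·27 = 310 and Qs = 3·27 - 11 = 70.
Producer surplus without the control is ½ · (51 - 11/3) · 142 = 10082/3.
With the ceiling, producers sell 70 units at 27, so PS = ½ · (27 - 11/3) · 70 = 2450/3.
Change in producer surplus = 2450/3 - 10082/3 = -2544.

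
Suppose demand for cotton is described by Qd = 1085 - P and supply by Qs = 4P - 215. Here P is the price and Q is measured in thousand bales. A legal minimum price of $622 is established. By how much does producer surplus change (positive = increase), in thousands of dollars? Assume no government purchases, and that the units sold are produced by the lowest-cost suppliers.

In a free market, 1085 - P = 4P - 215 gives the equilibrium P* = 260, Q* = 825.
The floor of 622 is above the equilibrium price 260, so it binds.
At P = 622: Qd = 1085 - 622 = 463 and Qs = 4·622 - 215 = 2273.
Producer surplus without the control is ½ · (260 - 53.75) · 825 = 85078.125.
With the floor, 463 units are sold at 622. The supply price at Q = 463 is 169.5, so PS = ½ · [(622 - 53.75) + (622 - 169.5)] · 463 = 236303.625.
Change in producer surplus = 236303.625 - 85078.125 = 151225.5.

151225.5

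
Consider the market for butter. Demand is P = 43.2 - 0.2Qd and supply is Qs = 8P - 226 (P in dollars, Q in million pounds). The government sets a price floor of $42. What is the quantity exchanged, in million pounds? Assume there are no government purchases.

6

Rearranging demand gives Qd = 216 - 5P. In a free market, 216 - 5P = 8P - 226 gives the equilibrium P* = 34, Q* = 46.
Since 42 > 34, the floor is binding.
At P = 42: Qd = 216 - 5·42 = 6 and Qs = 8·42 - 226 = 110.
The quantity actually transacted is the short side, demand: 6.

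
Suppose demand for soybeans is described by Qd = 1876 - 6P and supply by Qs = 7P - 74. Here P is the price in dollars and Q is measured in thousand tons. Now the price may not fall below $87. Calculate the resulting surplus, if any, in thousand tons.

0

Setting quantity demanded equal to quantity supplied, 1876 - 6P = 7P - 74, gives P* = 150 and Q* = 976.
Since 87 is below P* = 150, the floor does not bind and the free-market outcome prevails.
Since the control does not bind, there is no surplus.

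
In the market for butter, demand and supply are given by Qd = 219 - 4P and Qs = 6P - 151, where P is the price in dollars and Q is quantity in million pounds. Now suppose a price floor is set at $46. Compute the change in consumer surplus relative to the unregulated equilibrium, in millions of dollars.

-477

Without the control the market clears where 219 - 4P = 6P - 151, i.e. P* = 37 and Q* = 71.
Because the floor (46) lies above the market-clearing price, it is binding.
At P = 46: Qd = 219 - 4·46 = 35 and Qs = 6·46 - 151 = 125.
Consumer surplus without the control is ½ · (54.75 - 37) · 71 = 630.125.
With the floor, consumers buy 35 units at 46, so CS = ½ · (54.75 - 46) · 35 = 153.125.
Change in consumer surplus = 153.125 - 630.125 = -477.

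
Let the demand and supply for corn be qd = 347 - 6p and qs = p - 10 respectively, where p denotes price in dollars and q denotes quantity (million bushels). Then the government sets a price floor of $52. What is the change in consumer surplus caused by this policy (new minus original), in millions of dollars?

Equilibrium: 347 - 6p = p - 10, so 357 = 7p and p* = 51, q* = 41.
The floor of 52 is above the equilibrium price 51, so it binds.
At p = 52: qd = 347 - 6·52 = 35 and qs = 52 - 10 = 42.
Consumer surplus without the control is ½ · (347/6 - 51) · 41 = 1681/12.
With the floor, consumers buy 35 units at 52, so CS = ½ · (347/6 - 52) · 35 = 1225/12.
Change in consumer surplus = 1225/12 - 1681/12 = -38.

-38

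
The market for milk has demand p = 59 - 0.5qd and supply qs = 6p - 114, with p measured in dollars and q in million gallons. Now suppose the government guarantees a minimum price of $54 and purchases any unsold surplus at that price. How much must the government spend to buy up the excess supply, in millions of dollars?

10800

Rearranging demand gives qd = 118 - 2p. In a free market, 118 - 2p = 6p - 114 gives the equilibrium p* = 29, q* = 60.
The floor of 54 is above the equilibrium price 29, so it binds.
At p = 54: qd = 118 - 2·54 = 10 and qs = 6·54 - 114 = 210.
Surplus = qs - qd = 200.
Government expenditure = surplus × support price = 200 × 54 = 10800.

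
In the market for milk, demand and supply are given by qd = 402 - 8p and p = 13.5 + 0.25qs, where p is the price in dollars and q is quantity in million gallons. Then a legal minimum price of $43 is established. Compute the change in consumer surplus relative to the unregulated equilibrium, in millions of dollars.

-390

Rearranging supply gives qs = 4p - 54. Equilibrium: 402 - 8p = 4p - 54, so 456 = 12p and p* = 38, q* = 98.
Because the floor (43) lies above the market-clearing price, it is binding.
At p = 43: qd = 402 - 8·43 = 58 and qs = 4·43 - 54 = 118.
Consumer surplus without the control is ½ · (50.25 - 38) · 98 = 600.25.
With the floor, consumers buy 58 units at 43, so CS = ½ · (50.25 - 43) · 58 = 210.25.
Change in consumer surplus = 210.25 - 600.25 = -390.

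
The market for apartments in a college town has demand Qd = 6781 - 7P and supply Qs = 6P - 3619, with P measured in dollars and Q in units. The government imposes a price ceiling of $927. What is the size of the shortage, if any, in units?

0

Without the control the market clears where 6781 - 7P = 6P - 3619, i.e. P* = 800 and Q* = 1181.
Since 927 is above P* = 800, the ceiling does not bind and the free-market outcome prevails.
Since the control does not bind, there is no shortage.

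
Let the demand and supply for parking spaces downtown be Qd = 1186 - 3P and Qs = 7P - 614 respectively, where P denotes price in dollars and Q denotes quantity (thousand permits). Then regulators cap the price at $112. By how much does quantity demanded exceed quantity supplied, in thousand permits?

680

Setting quantity demanded equal to quantity supplied, 1186 - 3P = 7P - 614, gives P* = 180 and Q* = 646.
Since 112 < 180, the ceiling is binding.
At P = 112: Qd = 1186 - 3·112 = 850 and Qs = 7·112 - 614 = 170.
Shortage = Qd - Qs = 850 - 170 = 680.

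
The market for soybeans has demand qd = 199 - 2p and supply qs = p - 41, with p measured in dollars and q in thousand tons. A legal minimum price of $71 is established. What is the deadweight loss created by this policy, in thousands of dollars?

Equilibrium: 199 - 2p = p - 41, so 240 = 3p and p* = 80, q* = 39.
The floor of 71 is below the equilibrium price 80, so it is not binding; the market clears at p* = 80, q* = 39.
Since the control does not bind, no trades are prevented and deadweight loss is zero.

0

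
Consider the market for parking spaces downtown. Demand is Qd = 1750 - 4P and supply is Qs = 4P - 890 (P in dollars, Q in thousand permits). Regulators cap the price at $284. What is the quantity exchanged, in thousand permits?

In a free market, 1750 - 4P = 4P - 890 gives the equilibrium P* = 330, Q* = 430.
Because the ceiling (284) lies below the market-clearing price, it is binding.
At P = 284: Qd = 1750 - 4·284 = 614 and Qs = 4·284 - 890 = 246.
The quantity actually transacted is the short side, supply: 246.

246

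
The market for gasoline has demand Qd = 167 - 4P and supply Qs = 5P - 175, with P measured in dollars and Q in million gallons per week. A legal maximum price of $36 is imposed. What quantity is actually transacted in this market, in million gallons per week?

5

Equilibrium: 167 - 4P = 5P - 175, so 342 = 9P and P* = 38, Q* = 15.
Since 36 < 38, the ceiling is binding.
At P = 36: Qd = 167 - 4·36 = 23 and Qs = 5·36 - 175 = 5.
The quantity actually transacted is the short side, supply: 5.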